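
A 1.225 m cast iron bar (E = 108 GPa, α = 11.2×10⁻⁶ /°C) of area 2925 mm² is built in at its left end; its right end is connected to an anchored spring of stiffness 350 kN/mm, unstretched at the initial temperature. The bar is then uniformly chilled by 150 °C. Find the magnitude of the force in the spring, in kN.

If the spring were absent the bar would shorten by αΔT L = 11.2×10⁻⁶ × 150 × 1225 = 2.058 mm.
Let P be the tensile force in the spring. The bar extends elastically by PL/(AE) and the spring stretches by P/k; together these equal δ_free.
So P = δ_free / [L/(AE) + 1/k] = 2.058 / [ 1225/(2925×108×10³) + 1/(350×10³) ].
P = 2.058 / 6.735×10⁻⁶ = 305600 N.

P ≈ 306 kN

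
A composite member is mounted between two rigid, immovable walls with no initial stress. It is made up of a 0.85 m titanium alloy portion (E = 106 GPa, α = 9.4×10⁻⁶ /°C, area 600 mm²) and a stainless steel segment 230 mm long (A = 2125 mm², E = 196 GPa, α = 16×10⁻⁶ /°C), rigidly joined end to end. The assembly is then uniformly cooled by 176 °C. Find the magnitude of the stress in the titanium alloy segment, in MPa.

σ ≈ 246 MPa (tensile)

Free thermal contraction of the whole bar: Σ αᵢΔT Lᵢ = 9.4×10⁻⁶×176×850 + 16×10⁻⁶×176×230 = 2.054 mm.
Since the ends are fixed, an axial force P builds up, equal in every segment, with P · Σ Lᵢ/(AᵢEᵢ) = δ_free.
Σ Lᵢ/(AᵢEᵢ) = 850/(600×106×10³) + 230/(2125×196×10³) = 1.392×10⁻⁵ mm/N.
So P = 2.054 / 1.392×10⁻⁵ = 147.6 kN, tensile.
σ_{titanium alloy} = P / A = 147600 / 600 = 246 MPa.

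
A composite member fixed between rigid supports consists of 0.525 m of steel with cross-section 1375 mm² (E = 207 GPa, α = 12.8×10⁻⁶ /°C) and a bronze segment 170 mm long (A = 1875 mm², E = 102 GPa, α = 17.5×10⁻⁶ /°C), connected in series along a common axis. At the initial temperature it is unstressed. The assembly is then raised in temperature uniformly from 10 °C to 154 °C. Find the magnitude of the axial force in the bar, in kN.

P ≈ 511 kN (compressive)

If the supports were absent, the total length change would be Σ αᵢΔT Lᵢ = 12.8×10⁻⁶×144×525 + 17.5×10⁻⁶×144×170 = 1.396 mm.
The rigid supports impose zero overall length change; the single axial force P common to all segments must satisfy P Σ Lᵢ/(AᵢEᵢ) = δ_free.
Σ Lᵢ/(AᵢEᵢ) = 525/(1375×207×10³) + 170/(1875×102×10³) = 2.733×10⁻⁶ mm/N.
P = 1.396 / 2.733×10⁻⁶ = 510700 N = 510.7 kN, compressive.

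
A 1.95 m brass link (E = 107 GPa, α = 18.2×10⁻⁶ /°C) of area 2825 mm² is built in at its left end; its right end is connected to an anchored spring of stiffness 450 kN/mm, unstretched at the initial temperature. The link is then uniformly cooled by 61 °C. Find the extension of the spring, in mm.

Free thermal contraction: δ_free = αΔT L = 18.2×10⁻⁶ × 61 × 1950 = 2.165 mm.
Let P be the tensile force in the spring. The link extends elastically by PL/(AE) and the spring stretches by P/k; together these equal δ_free.
P [ L/(AE) + 1/k ] = δ_free → P [ 1950/(2825×107×10³) + 1/(450×10³) ] = 2.165.
P = 2.165 / 8.673×10⁻⁶ = 249600 N.
Spring extension = P/k = 249600/(450×10³) = 0.5547 mm.

δ ≈ 0.555 mm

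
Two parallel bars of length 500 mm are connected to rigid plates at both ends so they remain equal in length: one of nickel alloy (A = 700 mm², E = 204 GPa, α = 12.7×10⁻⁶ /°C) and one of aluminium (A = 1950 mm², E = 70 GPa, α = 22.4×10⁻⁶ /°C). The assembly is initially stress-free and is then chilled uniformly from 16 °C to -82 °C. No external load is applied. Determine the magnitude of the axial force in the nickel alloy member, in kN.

P ≈ 66.3 kN (compressive in the nickel alloy)

The aluminium has the larger α, so on cooling it would change length more than the nickel alloy if both were free. The rigid plates force a common final length, so the aluminium is put into tension and the nickel alloy into compression, with equal and opposite forces P (no external load).
Compatibility of the two members (thermal + elastic change equal): (α₁ − α₂)ΔT = P·[1/(A₁E₁) + 1/(A₂E₂)].
|α₁ − α₂|·ΔT = 9.7×10⁻⁶ × 98 = 0.0009506.
1/(A₁E₁) + 1/(A₂E₂) = 1/(700×204×10³) + 1/(1950×70×10³) = 1.433×10⁻⁸ N⁻¹.
P = 0.0009506 / 1.433×10⁻⁸ = 66340 N = 66.34 kN.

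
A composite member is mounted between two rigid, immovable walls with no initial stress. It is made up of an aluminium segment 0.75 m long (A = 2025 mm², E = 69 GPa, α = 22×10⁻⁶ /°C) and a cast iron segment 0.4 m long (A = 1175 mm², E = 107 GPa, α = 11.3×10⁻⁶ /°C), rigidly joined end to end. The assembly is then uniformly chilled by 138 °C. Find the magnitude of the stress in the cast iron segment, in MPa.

With the walls removed the bar would change length by δ_free = Σ αᵢΔT Lᵢ = 22×10⁻⁶×138×750 + 11.3×10⁻⁶×138×400 = 2.901 mm.
The rigid supports impose zero overall length change; the single axial force P common to all segments must satisfy P Σ Lᵢ/(AᵢEᵢ) = δ_free.
The series flexibility is Σ Lᵢ/(AᵢEᵢ) = 750/(2025×69×10³) + 400/(1175×107×10³) = 8.549×10⁻⁶ mm/N.
Hence P = δ_free / Σ(L/AE) = 2.901/8.549×10⁻⁶ = 339.3 kN (tensile).
σ_{cast iron} = P / A = 339300 / 1175 = 288.8 MPa.

σ ≈ 289 MPa (tensile)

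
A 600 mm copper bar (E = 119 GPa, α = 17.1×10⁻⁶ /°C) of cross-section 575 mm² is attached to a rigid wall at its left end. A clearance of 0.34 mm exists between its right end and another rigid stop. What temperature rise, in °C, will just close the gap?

The gap closes when αΔT L = 0.34 mm, since the bar is still unstressed at that instant.
ΔT = 0.34 / (17.1×10⁻⁶ × 600) = 33.14 °C.

ΔT ≈ 33.1 °C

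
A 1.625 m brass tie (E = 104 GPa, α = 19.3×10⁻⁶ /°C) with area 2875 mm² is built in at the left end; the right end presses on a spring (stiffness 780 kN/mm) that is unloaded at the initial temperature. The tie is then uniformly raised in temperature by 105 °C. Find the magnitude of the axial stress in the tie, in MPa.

Free thermal expansion: δ_free = αΔT L = 19.3×10⁻⁶ × 105 × 1625 = 3.293 mm.
With a force P in the spring, the elastic change of the tie is PL/(AE) and that of the spring is P/k; compatibility requires their sum to equal δ_free.
So P = δ_free / [L/(AE) + 1/k] = 3.293 / [ 1625/(2875×104×10³) + 1/(780×10³) ].
P = 3.293 / 6.717×10⁻⁶ = 490300 N.
σ = P/A = 490300/2875 = 170.5 MPa.

σ ≈ 171 MPa (compressive)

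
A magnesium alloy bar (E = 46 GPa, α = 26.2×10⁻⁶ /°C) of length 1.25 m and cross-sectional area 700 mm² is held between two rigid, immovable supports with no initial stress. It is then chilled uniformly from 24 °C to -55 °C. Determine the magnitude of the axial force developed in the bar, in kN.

The ends cannot move, so σ = EαΔT = 46×10³ × 26.2×10⁻⁶ × 79 = 95.21 MPa.
Axial force P = σA = 95.21 × 700 = 66650 N = 66.65 kN, tensile.

P ≈ 66.6 kN (tensile)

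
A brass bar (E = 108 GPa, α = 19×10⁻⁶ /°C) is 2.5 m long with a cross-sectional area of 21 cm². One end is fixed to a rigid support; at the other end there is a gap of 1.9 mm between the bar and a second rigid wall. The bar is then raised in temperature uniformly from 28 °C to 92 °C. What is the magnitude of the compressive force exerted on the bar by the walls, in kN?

P ≈ 103 kN

Unrestrained expansion: δ_free = αΔT L = 19×10⁻⁶ × 64 × 2500 = 3.04 mm.
This exceeds the 1.9 mm gap, so the wall pushes back. The portion of expansion that must be recovered elastically is δ_free − gap = 3.04 − 1.9 = 1.14 mm.
Compatibility: PL/(AE) = 1.14 mm, so σ = P/A = E × (1.14/2500) = 49.25 MPa.
Force on the wall = σA = 49.25 × 2100 mm² = 103.4 kN.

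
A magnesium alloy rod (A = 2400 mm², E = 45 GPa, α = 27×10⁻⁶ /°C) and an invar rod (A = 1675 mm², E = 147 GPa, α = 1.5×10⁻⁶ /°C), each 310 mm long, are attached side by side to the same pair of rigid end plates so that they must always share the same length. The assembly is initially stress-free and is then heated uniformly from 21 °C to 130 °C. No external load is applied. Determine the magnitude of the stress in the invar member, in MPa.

The magnesium alloy has the larger α, so on heating it would change length more than the invar if both were free. The rigid plates force a common final length, so the magnesium alloy is put into compression and the invar into tension, with equal and opposite forces P (no external load).
Compatibility of the two members (thermal + elastic change equal): (α₁ − α₂)ΔT = P·[1/(A₁E₁) + 1/(A₂E₂)].
|α₁ − α₂|·ΔT = 25.5×10⁻⁶ × 109 = 0.002779.
1/(A₁E₁) + 1/(A₂E₂) = 1/(2400×45×10³) + 1/(1675×147×10³) = 1.332×10⁻⁸ N⁻¹.
P = 0.002779 / 1.332×10⁻⁸ = 208700 N = 208.7 kN.
σ_{invar} = P/A₂ = 208700/1675 = 124.6 MPa, tensile.

σ ≈ 125 MPa (tensile)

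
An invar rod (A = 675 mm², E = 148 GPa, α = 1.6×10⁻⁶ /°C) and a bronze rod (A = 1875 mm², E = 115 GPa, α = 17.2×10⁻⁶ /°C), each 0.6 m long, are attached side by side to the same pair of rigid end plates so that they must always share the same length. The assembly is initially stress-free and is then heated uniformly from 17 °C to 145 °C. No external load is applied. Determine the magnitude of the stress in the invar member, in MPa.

σ ≈ 202 MPa (tensile)

Both members must finish at the same length. With the larger α, the bronze tends to over-expand; the plates restrain it, putting the bronze in compression and the invar in tension. With no external load the two internal forces are equal and opposite, magnitude P.
Setting the final lengths equal and cancelling L: (α₁ − α₂)ΔT = P/(A₁E₁) + P/(A₂E₂).
|α₁ − α₂|·ΔT = 15.6×10⁻⁶ × 128 = 0.001997.
1/(A₁E₁) + 1/(A₂E₂) = 1/(675×148×10³) + 1/(1875×115×10³) = 1.465×10⁻⁸ N⁻¹.
So P = 0.001997 / 1.465×10⁻⁸ = 136.3 kN.
σ_{invar} = P/A₁ = 136300/675 = 202 MPa, tensile.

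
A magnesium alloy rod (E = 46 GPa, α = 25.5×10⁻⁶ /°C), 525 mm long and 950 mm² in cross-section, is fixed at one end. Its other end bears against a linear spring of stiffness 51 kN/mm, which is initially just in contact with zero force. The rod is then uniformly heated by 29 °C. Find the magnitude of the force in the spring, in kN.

If the spring were absent the rod would lengthen by αΔT L = 25.5×10⁻⁶ × 29 × 525 = 0.3882 mm.
With a force P in the spring, the elastic change of the rod is PL/(AE) and that of the spring is P/k; compatibility requires their sum to equal δ_free.
So P = δ_free / [L/(AE) + 1/k] = 0.3882 / [ 525/(950×46×10³) + 1/(51×10³) ].
P = 0.3882 / 3.162×10⁻⁵ = 12280 N.

P ≈ 12.3 kN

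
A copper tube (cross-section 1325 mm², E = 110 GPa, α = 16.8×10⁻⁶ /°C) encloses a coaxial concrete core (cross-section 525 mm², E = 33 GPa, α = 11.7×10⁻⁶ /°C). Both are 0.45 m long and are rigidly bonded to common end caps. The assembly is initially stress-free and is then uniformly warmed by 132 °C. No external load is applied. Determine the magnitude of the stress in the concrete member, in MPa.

Equilibrium of a rigid end plate with no external load gives equal and opposite internal forces ±P in the two members. Since α_{copper} > α_{concrete}, heating drives the copper into compression and the concrete into tension.
Setting the final lengths equal and cancelling L: (α₁ − α₂)ΔT = P/(A₁E₁) + P/(A₂E₂).
|α₁ − α₂|·ΔT = 5.1×10⁻⁶ × 132 = 0.0006732.
1/(A₁E₁) + 1/(A₂E₂) = 1/(1325×110×10³) + 1/(525×33×10³) = 6.458×10⁻⁸ N⁻¹.
P = 0.0006732 / 6.458×10⁻⁸ = 10420 N = 10.42 kN.
σ_{concrete} = P/A₂ = 10420/525 = 19.86 MPa, tensile.

σ ≈ 19.9 MPa (tensile)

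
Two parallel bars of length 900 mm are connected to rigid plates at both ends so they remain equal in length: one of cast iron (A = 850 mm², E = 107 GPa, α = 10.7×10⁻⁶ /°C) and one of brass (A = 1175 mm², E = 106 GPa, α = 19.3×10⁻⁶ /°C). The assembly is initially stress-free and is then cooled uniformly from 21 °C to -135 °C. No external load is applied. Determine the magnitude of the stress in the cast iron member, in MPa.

The brass has the larger α, so on cooling it would change length more than the cast iron if both were free. The rigid plates force a common final length, so the brass is put into tension and the cast iron into compression, with equal and opposite forces P (no external load).
Equating the net (thermal + elastic) strains gives |α₁ − α₂|·ΔT = P·[1/(A₁E₁) + 1/(A₂E₂)].
|α₁ − α₂|·ΔT = 8.6×10⁻⁶ × 156 = 0.001342.
1/(A₁E₁) + 1/(A₂E₂) = 1/(850×107×10³) + 1/(1175×106×10³) = 1.902×10⁻⁸ N⁻¹.
So P = 0.001342 / 1.902×10⁻⁸ = 70.52 kN.
σ_{cast iron} = P/A₁ = 70520/850 = 82.97 MPa, compressive.

σ ≈ 83 MPa (compressive)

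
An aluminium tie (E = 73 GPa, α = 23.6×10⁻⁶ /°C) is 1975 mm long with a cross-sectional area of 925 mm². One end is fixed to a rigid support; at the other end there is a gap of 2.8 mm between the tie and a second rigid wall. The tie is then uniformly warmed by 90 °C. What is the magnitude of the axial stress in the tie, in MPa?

Free thermal elongation = αΔT L = 23.6×10⁻⁶ × 90 × 1975 = 4.195 mm.
The gap closes (δ_free > 2.8 mm) and the wall then resists a further 4.195 − 2.8 = 1.395 mm of expansion.
So σ = E(δ_free − g)/L = 73×10³ × 1.395/1975 = 51.56 MPa.

σ ≈ 51.6 MPa (compressive)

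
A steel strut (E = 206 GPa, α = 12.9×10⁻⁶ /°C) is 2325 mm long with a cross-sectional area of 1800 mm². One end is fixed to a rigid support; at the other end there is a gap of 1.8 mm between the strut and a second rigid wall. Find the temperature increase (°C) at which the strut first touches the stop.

The gap closes when αΔT L = 1.8 mm, since the strut is still unstressed at that instant.
ΔT = 1.8 / (12.9×10⁻⁶ × 2325) = 60.02 °C.

ΔT ≈ 60 °C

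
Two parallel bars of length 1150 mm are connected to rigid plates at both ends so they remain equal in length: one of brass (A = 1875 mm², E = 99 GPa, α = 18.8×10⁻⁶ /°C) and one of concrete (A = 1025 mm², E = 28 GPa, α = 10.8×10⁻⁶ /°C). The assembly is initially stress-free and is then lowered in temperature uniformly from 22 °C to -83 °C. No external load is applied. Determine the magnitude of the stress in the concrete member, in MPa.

The brass has the larger α, so on cooling it would change length more than the concrete if both were free. The rigid plates force a common final length, so the brass is put into tension and the concrete into compression, with equal and opposite forces P (no external load).
Setting the final lengths equal and cancelling L: (α₁ − α₂)ΔT = P/(A₁E₁) + P/(A₂E₂).
|α₁ − α₂|·ΔT = 8×10⁻⁶ × 105 = 0.00084.
1/(A₁E₁) + 1/(A₂E₂) = 1/(1875×99×10³) + 1/(1025×28×10³) = 4.023×10⁻⁸ N⁻¹.
So P = 0.00084 / 4.023×10⁻⁸ = 20.88 kN.
σ_{concrete} = P/A₂ = 20880/1025 = 20.37 MPa, compressive.

σ ≈ 20.4 MPa (compressive)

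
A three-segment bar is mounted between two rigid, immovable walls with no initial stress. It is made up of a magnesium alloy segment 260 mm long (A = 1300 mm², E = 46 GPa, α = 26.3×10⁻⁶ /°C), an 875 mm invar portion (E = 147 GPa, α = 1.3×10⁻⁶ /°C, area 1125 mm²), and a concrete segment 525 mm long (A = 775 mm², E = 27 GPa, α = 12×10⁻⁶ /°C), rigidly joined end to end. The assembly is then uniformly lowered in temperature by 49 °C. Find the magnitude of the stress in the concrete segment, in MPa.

If the supports were absent, the total length change would be Σ αᵢΔT Lᵢ = 26.3×10⁻⁶×49×260 + 1.3×10⁻⁶×49×875 + 12×10⁻⁶×49×525 = 0.6995 mm.
Since the ends are fixed, an axial force P builds up, equal in every segment, with P · Σ Lᵢ/(AᵢEᵢ) = δ_free.
Σ Lᵢ/(AᵢEᵢ) = 260/(1300×46×10³) + 875/(1125×147×10³) + 525/(775×27×10³) = 3.473×10⁻⁵ mm/N.
Hence P = δ_free / Σ(L/AE) = 0.6995/3.473×10⁻⁵ = 20.14 kN (tensile).
σ_{concrete} = P / A = 20140 / 775 = 25.99 MPa.

σ ≈ 26 MPa (tensile)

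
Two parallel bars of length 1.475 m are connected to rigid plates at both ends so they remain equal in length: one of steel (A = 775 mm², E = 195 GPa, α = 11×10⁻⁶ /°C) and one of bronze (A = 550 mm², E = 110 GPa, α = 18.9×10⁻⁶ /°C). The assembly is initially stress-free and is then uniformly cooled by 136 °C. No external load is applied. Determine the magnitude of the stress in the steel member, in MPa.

The bronze has the larger α, so on cooling it would change length more than the steel if both were free. The rigid plates force a common final length, so the bronze is put into tension and the steel into compression, with equal and opposite forces P (no external load).
Compatibility of the two members (thermal + elastic change equal): (α₁ − α₂)ΔT = P·[1/(A₁E₁) + 1/(A₂E₂)].
|α₁ − α₂|·ΔT = 7.9×10⁻⁶ × 136 = 0.001074.
1/(A₁E₁) + 1/(A₂E₂) = 1/(775×195×10³) + 1/(550×110×10³) = 2.315×10⁻⁸ N⁻¹.
So P = 0.001074 / 2.315×10⁻⁸ = 46.42 kN.
σ_{steel} = P/A₁ = 46420/775 = 59.89 MPa, compressive.

σ ≈ 59.9 MPa (compressive)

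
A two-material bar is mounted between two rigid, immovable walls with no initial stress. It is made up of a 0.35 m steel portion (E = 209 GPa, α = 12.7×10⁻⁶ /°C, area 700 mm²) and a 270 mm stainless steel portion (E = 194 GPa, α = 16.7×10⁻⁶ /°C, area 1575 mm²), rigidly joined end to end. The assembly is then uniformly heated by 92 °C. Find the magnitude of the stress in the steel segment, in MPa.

σ ≈ 359 MPa (compressive)

With the walls removed the bar would change length by δ_free = Σ αᵢΔT Lᵢ = 12.7×10⁻⁶×92×350 + 16.7×10⁻⁶×92×270 = 0.8238 mm.
Since the ends are fixed, an axial force P builds up, equal in every segment, with P · Σ Lᵢ/(AᵢEᵢ) = δ_free.
The series flexibility is Σ Lᵢ/(AᵢEᵢ) = 350/(700×209×10³) + 270/(1575×194×10³) = 3.276×10⁻⁶ mm/N.
Hence P = δ_free / Σ(L/AE) = 0.8238/3.276×10⁻⁶ = 251.5 kN (compressive).
σ_{steel} = P / A = 251500 / 700 = 359.2 MPa.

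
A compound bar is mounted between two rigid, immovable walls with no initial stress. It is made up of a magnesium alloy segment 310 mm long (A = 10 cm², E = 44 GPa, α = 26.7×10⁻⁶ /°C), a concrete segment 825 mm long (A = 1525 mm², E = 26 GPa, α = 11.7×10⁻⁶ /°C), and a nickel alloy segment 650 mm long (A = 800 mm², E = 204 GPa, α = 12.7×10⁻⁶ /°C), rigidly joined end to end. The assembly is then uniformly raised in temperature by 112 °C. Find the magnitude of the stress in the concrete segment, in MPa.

Free thermal expansion of the whole bar: Σ αᵢΔT Lᵢ = 26.7×10⁻⁶×112×310 + 11.7×10⁻⁶×112×825 + 12.7×10⁻⁶×112×650 = 2.933 mm.
Since the ends are fixed, an axial force P builds up, equal in every segment, with P · Σ Lᵢ/(AᵢEᵢ) = δ_free.
The series flexibility is Σ Lᵢ/(AᵢEᵢ) = 310/(1000×44×10³) + 825/(1525×26×10³) + 650/(800×204×10³) = 3.184×10⁻⁵ mm/N.
Hence P = δ_free / Σ(L/AE) = 2.933/3.184×10⁻⁵ = 92.12 kN (compressive).
σ_{concrete} = P / A = 92120 / 1525 = 60.41 MPa.

σ ≈ 60.4 MPa (compressive)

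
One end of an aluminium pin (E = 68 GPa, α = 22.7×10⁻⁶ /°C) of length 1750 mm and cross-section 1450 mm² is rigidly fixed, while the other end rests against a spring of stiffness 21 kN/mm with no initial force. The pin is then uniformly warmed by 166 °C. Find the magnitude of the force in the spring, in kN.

Free thermal expansion: δ_free = αΔT L = 22.7×10⁻⁶ × 166 × 1750 = 6.594 mm.
With a force P in the spring, the elastic change of the pin is PL/(AE) and that of the spring is P/k; compatibility requires their sum to equal δ_free.
So P = δ_free / [L/(AE) + 1/k] = 6.594 / [ 1750/(1450×68×10³) + 1/(21×10³) ].
P = 6.594 / 6.537×10⁻⁵ = 100900 N.

P ≈ 101 kN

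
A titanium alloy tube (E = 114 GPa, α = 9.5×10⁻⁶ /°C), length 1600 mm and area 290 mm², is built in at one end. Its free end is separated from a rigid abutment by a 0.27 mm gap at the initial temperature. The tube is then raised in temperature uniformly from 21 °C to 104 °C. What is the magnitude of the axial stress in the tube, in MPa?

If the wall were absent the tube would grow by αΔT L = 9.5×10⁻⁶ × 83 × 1600 = 1.262 mm.
This exceeds the 0.27 mm gap, so the wall pushes back. The portion of expansion that must be recovered elastically is δ_free − gap = 1.262 − 0.27 = 0.9916 mm.
That suppressed elongation corresponds to σ = E·Δ/L = 114×10³ × 0.9916/1600 = 70.65 MPa.

σ ≈ 70.7 MPa (compressive)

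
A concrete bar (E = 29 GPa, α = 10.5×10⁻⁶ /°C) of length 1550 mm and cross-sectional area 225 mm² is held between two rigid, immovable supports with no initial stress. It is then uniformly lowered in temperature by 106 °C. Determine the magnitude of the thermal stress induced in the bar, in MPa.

With length fixed, the mechanical strain must cancel the thermal strain αΔT = 10.5×10⁻⁶ × 106 = 1113×10⁻⁶.
Hence σ = E·αΔT = 29×10³ × 1113×10⁻⁶ = 32.28 MPa, tensile.

σ ≈ 32.3 MPa (tensile)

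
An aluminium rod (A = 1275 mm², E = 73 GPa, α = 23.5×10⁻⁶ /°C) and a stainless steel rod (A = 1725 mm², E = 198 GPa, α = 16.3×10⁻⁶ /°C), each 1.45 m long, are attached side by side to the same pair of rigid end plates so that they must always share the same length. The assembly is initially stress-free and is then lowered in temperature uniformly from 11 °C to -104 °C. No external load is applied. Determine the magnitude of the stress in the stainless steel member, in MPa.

σ ≈ 35.1 MPa (compressive)

Equilibrium of a rigid end plate with no external load gives equal and opposite internal forces ±P in the two members. Since α_{aluminium} > α_{stainless steel}, cooling drives the aluminium into tension and the stainless steel into compression.
Compatibility of the two members (thermal + elastic change equal): (α₁ − α₂)ΔT = P·[1/(A₁E₁) + 1/(A₂E₂)].
|α₁ − α₂|·ΔT = 7.2×10⁻⁶ × 115 = 0.000828.
1/(A₁E₁) + 1/(A₂E₂) = 1/(1275×73×10³) + 1/(1725×198×10³) = 1.367×10⁻⁸ N⁻¹.
P = 0.000828 / 1.367×10⁻⁸ = 60560 N = 60.56 kN.
σ_{stainless steel} = P/A₂ = 60560/1725 = 35.11 MPa, compressive.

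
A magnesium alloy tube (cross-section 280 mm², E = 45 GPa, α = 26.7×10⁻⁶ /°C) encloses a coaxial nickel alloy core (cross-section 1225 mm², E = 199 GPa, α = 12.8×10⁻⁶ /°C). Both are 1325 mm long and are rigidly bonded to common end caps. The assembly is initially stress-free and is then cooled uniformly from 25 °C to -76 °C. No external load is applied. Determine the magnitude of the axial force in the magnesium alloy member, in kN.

P ≈ 16.8 kN (tensile in the magnesium alloy)

Equilibrium of a rigid end plate with no external load gives equal and opposite internal forces ±P in the two members. Since α_{magnesium alloy} > α_{nickel alloy}, cooling drives the magnesium alloy into tension and the nickel alloy into compression.
Compatibility of the two members (thermal + elastic change equal): (α₁ − α₂)ΔT = P·[1/(A₁E₁) + 1/(A₂E₂)].
|α₁ − α₂|·ΔT = 13.9×10⁻⁶ × 101 = 0.001404.
1/(A₁E₁) + 1/(A₂E₂) = 1/(280×45×10³) + 1/(1225×199×10³) = 8.347×10⁻⁸ N⁻¹.
P = 0.001404 / 8.347×10⁻⁸ = 16820 N = 16.82 kN.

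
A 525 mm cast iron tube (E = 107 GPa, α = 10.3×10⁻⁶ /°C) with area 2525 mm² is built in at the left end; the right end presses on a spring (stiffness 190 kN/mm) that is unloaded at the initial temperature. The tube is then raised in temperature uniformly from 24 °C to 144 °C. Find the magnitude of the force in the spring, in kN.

P ≈ 90 kN

The unrestrained thermal change is αΔT L = 10.3×10⁻⁶ × 120 × 525 = 0.6489 mm.
Let P be the compressive force at the spring. The tube shortens elastically by PL/(AE) and the spring compresses by P/k; together these equal δ_free.
P [ L/(AE) + 1/k ] = δ_free → P [ 525/(2525×107×10³) + 1/(190×10³) ] = 0.6489.
P = 0.6489 / 7.206×10⁻⁶ = 90050 N.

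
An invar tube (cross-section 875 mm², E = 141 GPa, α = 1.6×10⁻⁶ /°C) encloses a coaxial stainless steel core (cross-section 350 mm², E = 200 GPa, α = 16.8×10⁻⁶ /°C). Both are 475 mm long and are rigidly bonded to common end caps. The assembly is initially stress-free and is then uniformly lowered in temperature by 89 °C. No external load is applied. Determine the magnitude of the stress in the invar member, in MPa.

Both members must finish at the same length. With the larger α, the stainless steel tends to over-contract; the plates restrain it, putting the stainless steel in tension and the invar in compression. With no external load the two internal forces are equal and opposite, magnitude P.
Compatibility of the two members (thermal + elastic change equal): (α₁ − α₂)ΔT = P·[1/(A₁E₁) + 1/(A₂E₂)].
|α₁ − α₂|·ΔT = 15.2×10⁻⁶ × 89 = 0.001353.
1/(A₁E₁) + 1/(A₂E₂) = 1/(875×141×10³) + 1/(350×200×10³) = 2.239×10⁻⁸ N⁻¹.
P = 0.001353 / 2.239×10⁻⁸ = 60420 N = 60.42 kN.
σ_{invar} = P/A₁ = 60420/875 = 69.05 MPa, compressive.

σ ≈ 69 MPa (compressive)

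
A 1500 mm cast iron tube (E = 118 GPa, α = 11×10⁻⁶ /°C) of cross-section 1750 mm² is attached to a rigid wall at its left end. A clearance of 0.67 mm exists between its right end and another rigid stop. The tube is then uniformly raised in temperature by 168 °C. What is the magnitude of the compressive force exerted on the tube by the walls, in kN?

Unrestrained expansion: δ_free = αΔT L = 11×10⁻⁶ × 168 × 1500 = 2.772 mm.
The gap closes (δ_free > 0.67 mm) and the wall then resists a further 2.772 − 0.67 = 2.102 mm of expansion.
So σ = E(δ_free − g)/L = 118×10³ × 2.102/1500 = 165.4 MPa.
P = σA = 165.4 × 1750 = 289.4 kN.

P ≈ 289 kN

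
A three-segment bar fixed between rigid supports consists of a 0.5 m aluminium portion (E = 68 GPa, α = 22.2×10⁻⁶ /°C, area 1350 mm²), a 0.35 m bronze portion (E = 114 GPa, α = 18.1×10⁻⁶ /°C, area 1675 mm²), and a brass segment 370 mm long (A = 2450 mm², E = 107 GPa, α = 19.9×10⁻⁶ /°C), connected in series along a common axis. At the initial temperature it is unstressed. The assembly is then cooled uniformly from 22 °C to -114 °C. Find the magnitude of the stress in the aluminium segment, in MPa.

Free thermal contraction of the whole bar: Σ αᵢΔT Lᵢ = 22.2×10⁻⁶×136×500 + 18.1×10⁻⁶×136×350 + 19.9×10⁻⁶×136×370 = 3.373 mm.
Since the ends are fixed, an axial force P builds up, equal in every segment, with P · Σ Lᵢ/(AᵢEᵢ) = δ_free.
The series flexibility is Σ Lᵢ/(AᵢEᵢ) = 500/(1350×68×10³) + 350/(1675×114×10³) + 370/(2450×107×10³) = 8.691×10⁻⁶ mm/N.
So P = 3.373 / 8.691×10⁻⁶ = 388 kN, tensile.
σ_{aluminium} = P / A = 388000 / 1350 = 287.4 MPa.

σ ≈ 287 MPa (tensile)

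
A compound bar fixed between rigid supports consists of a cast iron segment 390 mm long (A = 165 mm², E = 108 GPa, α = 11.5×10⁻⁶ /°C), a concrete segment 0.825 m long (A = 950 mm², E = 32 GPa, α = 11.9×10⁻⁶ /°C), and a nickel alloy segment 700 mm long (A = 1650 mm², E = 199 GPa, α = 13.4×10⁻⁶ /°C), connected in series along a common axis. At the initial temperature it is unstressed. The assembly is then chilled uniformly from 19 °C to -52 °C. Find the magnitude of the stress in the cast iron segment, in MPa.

σ ≈ 199 MPa (tensile)

Free thermal contraction of the whole bar: Σ αᵢΔT Lᵢ = 11.5×10⁻⁶×71×390 + 11.9×10⁻⁶×71×825 + 13.4×10⁻⁶×71×700 = 1.681 mm.
The walls prevent any net length change, so an axial force P (same in every segment) develops. Compatibility: P · Σ Lᵢ/(AᵢEᵢ) = δ_free.
Σ Lᵢ/(AᵢEᵢ) = 390/(165×108×10³) + 825/(950×32×10³) + 700/(1650×199×10³) = 5.116×10⁻⁵ mm/N.
P = 1.681 / 5.116×10⁻⁵ = 32870 N = 32.87 kN, tensile.
σ_{cast iron} = P / A = 32870 / 165 = 199.2 MPa.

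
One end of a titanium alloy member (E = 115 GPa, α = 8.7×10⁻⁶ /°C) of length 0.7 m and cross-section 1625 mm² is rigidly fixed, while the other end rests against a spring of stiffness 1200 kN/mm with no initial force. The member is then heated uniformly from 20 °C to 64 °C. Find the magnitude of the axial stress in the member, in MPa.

σ ≈ 36 MPa (compressive)

Free thermal expansion: δ_free = αΔT L = 8.7×10⁻⁶ × 44 × 700 = 0.268 mm.
Let P be the compressive force at the spring. The member shortens elastically by PL/(AE) and the spring compresses by P/k; together these equal δ_free.
P [ L/(AE) + 1/k ] = δ_free → P [ 700/(1625×115×10³) + 1/(1200×10³) ] = 0.268.
P = 0.268 / 4.579×10⁻⁶ = 58520 N.
σ = P/A = 58520/1625 = 36.01 MPa.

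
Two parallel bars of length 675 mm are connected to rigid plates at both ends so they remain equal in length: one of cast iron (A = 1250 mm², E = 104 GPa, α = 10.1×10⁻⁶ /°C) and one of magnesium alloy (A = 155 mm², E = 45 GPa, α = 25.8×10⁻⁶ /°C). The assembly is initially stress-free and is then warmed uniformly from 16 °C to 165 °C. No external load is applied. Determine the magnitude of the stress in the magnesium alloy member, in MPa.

σ ≈ 99.9 MPa (compressive)

Both members must finish at the same length. With the larger α, the magnesium alloy tends to over-expand; the plates restrain it, putting the magnesium alloy in compression and the cast iron in tension. With no external load the two internal forces are equal and opposite, magnitude P.
Equating the net (thermal + elastic) strains gives |α₁ − α₂|·ΔT = P·[1/(A₁E₁) + 1/(A₂E₂)].
|α₁ − α₂|·ΔT = 15.7×10⁻⁶ × 149 = 0.002339.
1/(A₁E₁) + 1/(A₂E₂) = 1/(1250×104×10³) + 1/(155×45×10³) = 1.511×10⁻⁷ N⁻¹.
P = 0.002339 / 1.511×10⁻⁷ = 15490 N = 15.49 kN.
σ_{magnesium alloy} = P/A₂ = 15490/155 = 99.91 MPa, compressive.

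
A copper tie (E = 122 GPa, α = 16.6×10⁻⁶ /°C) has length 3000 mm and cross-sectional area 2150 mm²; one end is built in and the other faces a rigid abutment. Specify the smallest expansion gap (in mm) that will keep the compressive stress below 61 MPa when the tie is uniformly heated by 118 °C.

With no wall the tie would lengthen by αΔT L = 16.6×10⁻⁶ × 118 × 3000 = 5.876 mm.
At the allowable stress the elastic shortening the wall may impose is σL/E = 61 × 3000 / (122×10³) = 1.5 mm.
So the gap has to take up the difference, g_min = δ_free − σL/E = 5.876 − 1.5 = 4.376 mm.

g ≈ 4.38 mm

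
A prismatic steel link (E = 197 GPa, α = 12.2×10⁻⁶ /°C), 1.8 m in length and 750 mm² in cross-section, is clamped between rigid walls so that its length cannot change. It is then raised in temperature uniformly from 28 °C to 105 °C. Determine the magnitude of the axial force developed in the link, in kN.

P ≈ 139 kN (compressive)

Full restraint means ε = 0, so the stress is σ = EαΔT = 197×10³ × 12.2×10⁻⁶ × 77 = 185.1 MPa.
Then P = σA = 185.1 × 750 mm² = 138.8 kN, compressive.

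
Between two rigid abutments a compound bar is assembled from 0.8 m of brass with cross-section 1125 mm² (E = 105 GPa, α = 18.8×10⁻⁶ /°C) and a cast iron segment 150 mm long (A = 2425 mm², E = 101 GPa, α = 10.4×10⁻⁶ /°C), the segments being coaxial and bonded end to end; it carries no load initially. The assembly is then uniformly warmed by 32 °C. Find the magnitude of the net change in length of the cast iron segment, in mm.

|ΔL| ≈ 0.00587 mm

Free thermal expansion of the whole bar: Σ αᵢΔT Lᵢ = 18.8×10⁻⁶×32×800 + 10.4×10⁻⁶×32×150 = 0.5312 mm.
The walls prevent any net length change, so an axial force P (same in every segment) develops. Compatibility: P · Σ Lᵢ/(AᵢEᵢ) = δ_free.
Σ Lᵢ/(AᵢEᵢ) = 800/(1125×105×10³) + 150/(2425×101×10³) = 7.385×10⁻⁶ mm/N.
Hence P = δ_free / Σ(L/AE) = 0.5312/7.385×10⁻⁶ = 71.93 kN (compressive).
For the cast iron segment, free thermal change = 10.4×10⁻⁶×32×150 = 0.04992 mm and elastic change from P = 71930×150/(2425×101×10³) = 0.04405 mm; these oppose, so the net change is 0.00587 mm (segment lengthens).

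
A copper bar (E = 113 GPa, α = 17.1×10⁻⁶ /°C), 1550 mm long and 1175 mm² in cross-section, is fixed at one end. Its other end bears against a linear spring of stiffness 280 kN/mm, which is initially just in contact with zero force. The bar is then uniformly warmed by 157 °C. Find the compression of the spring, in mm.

The unrestrained thermal change is αΔT L = 17.1×10⁻⁶ × 157 × 1550 = 4.161 mm.
With a force P in the spring, the elastic change of the bar is PL/(AE) and that of the spring is P/k; compatibility requires their sum to equal δ_free.
P [ L/(AE) + 1/k ] = δ_free → P [ 1550/(1175×113×10³) + 1/(280×10³) ] = 4.161.
P = 4.161 / 1.525×10⁻⁵ = 273000 N.
Spring compression = P/k = 273000/(280×10³) = 0.9748 mm.

δ ≈ 0.975 mm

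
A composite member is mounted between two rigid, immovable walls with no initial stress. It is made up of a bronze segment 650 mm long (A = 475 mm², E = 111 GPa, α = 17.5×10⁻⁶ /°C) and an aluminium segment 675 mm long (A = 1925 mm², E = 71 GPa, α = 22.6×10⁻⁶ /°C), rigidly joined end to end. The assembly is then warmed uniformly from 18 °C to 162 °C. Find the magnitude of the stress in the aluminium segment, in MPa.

With the walls removed the bar would change length by δ_free = Σ αᵢΔT Lᵢ = 17.5×10⁻⁶×144×650 + 22.6×10⁻⁶×144×675 = 3.835 mm.
The rigid supports impose zero overall length change; the single axial force P common to all segments must satisfy P Σ Lᵢ/(AᵢEᵢ) = δ_free.
Σ Lᵢ/(AᵢEᵢ) = 650/(475×111×10³) + 675/(1925×71×10³) = 1.727×10⁻⁵ mm/N.
Hence P = δ_free / Σ(L/AE) = 3.835/1.727×10⁻⁵ = 222.1 kN (compressive).
σ_{aluminium} = P / A = 222100 / 1925 = 115.4 MPa.

σ ≈ 115 MPa (compressive)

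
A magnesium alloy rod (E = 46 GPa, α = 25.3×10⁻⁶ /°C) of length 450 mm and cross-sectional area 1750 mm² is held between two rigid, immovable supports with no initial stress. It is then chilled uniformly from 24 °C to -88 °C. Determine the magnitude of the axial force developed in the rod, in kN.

P ≈ 228 kN (tensile)

The ends cannot move, so σ = EαΔT = 46×10³ × 25.3×10⁻⁶ × 112 = 130.3 MPa.
P = AEαΔT = 1750 × 46×10³ × 25.3×10⁻⁶ × 112 = 228.1 kN (tensile).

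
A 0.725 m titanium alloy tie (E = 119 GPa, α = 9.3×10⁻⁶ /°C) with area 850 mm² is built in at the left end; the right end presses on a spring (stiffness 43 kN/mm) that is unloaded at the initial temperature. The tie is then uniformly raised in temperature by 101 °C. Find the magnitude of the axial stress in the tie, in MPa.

Free thermal expansion: δ_free = αΔT L = 9.3×10⁻⁶ × 101 × 725 = 0.681 mm.
Let P be the compressive force at the spring. The tie shortens elastically by PL/(AE) and the spring compresses by P/k; together these equal δ_free.
So P = δ_free / [L/(AE) + 1/k] = 0.681 / [ 725/(850×119×10³) + 1/(43×10³) ].
P = 0.681 / 3.042×10⁻⁵ = 22380 N.
σ = P/A = 22380/850 = 26.33 MPa.

σ ≈ 26.3 MPa (compressive)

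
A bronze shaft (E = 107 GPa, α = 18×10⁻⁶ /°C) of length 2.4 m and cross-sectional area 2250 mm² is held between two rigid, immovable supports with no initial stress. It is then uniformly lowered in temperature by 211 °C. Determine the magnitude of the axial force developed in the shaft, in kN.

P ≈ 914 kN (tensile)

With zero net strain, σ = E·αΔT = 107 GPa × 18×10⁻⁶ × 211 = 406.4 MPa.
Then P = σA = 406.4 × 2250 mm² = 914.4 kN, tensile.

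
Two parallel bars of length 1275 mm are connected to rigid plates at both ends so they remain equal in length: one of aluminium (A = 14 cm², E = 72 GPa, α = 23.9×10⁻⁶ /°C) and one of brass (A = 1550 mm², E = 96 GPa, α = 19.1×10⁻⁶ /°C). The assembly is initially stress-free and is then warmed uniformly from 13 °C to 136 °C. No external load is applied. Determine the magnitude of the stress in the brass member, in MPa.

Both members must finish at the same length. With the larger α, the aluminium tends to over-expand; the plates restrain it, putting the aluminium in compression and the brass in tension. With no external load the two internal forces are equal and opposite, magnitude P.
Compatibility of the two members (thermal + elastic change equal): (α₁ − α₂)ΔT = P·[1/(A₁E₁) + 1/(A₂E₂)].
|α₁ − α₂|·ΔT = 4.8×10⁻⁶ × 123 = 0.0005904.
1/(A₁E₁) + 1/(A₂E₂) = 1/(1400×72×10³) + 1/(1550×96×10³) = 1.664×10⁻⁸ N⁻¹.
P = 0.0005904 / 1.664×10⁻⁸ = 35480 N = 35.48 kN.
σ_{brass} = P/A₂ = 35480/1550 = 22.89 MPa, tensile.

σ ≈ 22.9 MPa (tensile)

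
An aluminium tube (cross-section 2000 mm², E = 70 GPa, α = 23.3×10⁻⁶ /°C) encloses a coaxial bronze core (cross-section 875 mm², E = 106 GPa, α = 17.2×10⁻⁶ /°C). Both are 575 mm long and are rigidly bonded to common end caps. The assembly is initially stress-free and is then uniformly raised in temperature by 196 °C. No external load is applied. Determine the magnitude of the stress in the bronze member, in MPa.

Both members must finish at the same length. With the larger α, the aluminium tends to over-expand; the plates restrain it, putting the aluminium in compression and the bronze in tension. With no external load the two internal forces are equal and opposite, magnitude P.
Equating the net (thermal + elastic) strains gives |α₁ − α₂|·ΔT = P·[1/(A₁E₁) + 1/(A₂E₂)].
|α₁ − α₂|·ΔT = 6.1×10⁻⁶ × 196 = 0.001196.
1/(A₁E₁) + 1/(A₂E₂) = 1/(2000×70×10³) + 1/(875×106×10³) = 1.792×10⁻⁸ N⁻¹.
P = 0.001196 / 1.792×10⁻⁸ = 66700 N = 66.7 kN.
σ_{bronze} = P/A₂ = 66700/875 = 76.23 MPa, tensile.

σ ≈ 76.2 MPa (tensile)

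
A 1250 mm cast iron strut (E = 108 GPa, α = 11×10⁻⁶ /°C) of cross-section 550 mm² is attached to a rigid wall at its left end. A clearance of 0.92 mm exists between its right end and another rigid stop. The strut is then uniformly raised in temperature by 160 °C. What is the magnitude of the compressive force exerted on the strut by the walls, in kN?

P ≈ 60.8 kN

If the wall were absent the strut would grow by αΔT L = 11×10⁻⁶ × 160 × 1250 = 2.2 mm.
The gap closes (δ_free > 0.92 mm) and the wall then resists a further 2.2 − 0.92 = 1.28 mm of expansion.
So σ = E(δ_free − g)/L = 108×10³ × 1.28/1250 = 110.6 MPa.
Force on the wall = σA = 110.6 × 550 mm² = 60.83 kN.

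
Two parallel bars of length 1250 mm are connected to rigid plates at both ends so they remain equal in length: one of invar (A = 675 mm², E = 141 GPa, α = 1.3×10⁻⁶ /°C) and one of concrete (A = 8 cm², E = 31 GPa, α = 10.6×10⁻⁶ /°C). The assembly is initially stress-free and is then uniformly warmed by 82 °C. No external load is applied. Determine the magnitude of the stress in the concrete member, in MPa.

Both members must finish at the same length. With the larger α, the concrete tends to over-expand; the plates restrain it, putting the concrete in compression and the invar in tension. With no external load the two internal forces are equal and opposite, magnitude P.
Equating the net (thermal + elastic) strains gives |α₁ − α₂|·ΔT = P·[1/(A₁E₁) + 1/(A₂E₂)].
|α₁ − α₂|·ΔT = 9.3×10⁻⁶ × 82 = 0.0007626.
1/(A₁E₁) + 1/(A₂E₂) = 1/(675×141×10³) + 1/(800×31×10³) = 5.083×10⁻⁸ N⁻¹.
P = 0.0007626 / 5.083×10⁻⁸ = 15000 N = 15 kN.
σ_{concrete} = P/A₂ = 15000/800 = 18.75 MPa, compressive.

σ ≈ 18.8 MPa (compressive)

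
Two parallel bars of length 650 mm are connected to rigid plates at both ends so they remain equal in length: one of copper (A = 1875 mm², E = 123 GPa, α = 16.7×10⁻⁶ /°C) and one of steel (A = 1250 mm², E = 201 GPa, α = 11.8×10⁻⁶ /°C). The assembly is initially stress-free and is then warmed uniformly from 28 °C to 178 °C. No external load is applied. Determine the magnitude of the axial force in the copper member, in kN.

Both members must finish at the same length. With the larger α, the copper tends to over-expand; the plates restrain it, putting the copper in compression and the steel in tension. With no external load the two internal forces are equal and opposite, magnitude P.
Compatibility of the two members (thermal + elastic change equal): (α₁ − α₂)ΔT = P·[1/(A₁E₁) + 1/(A₂E₂)].
|α₁ − α₂|·ΔT = 4.9×10⁻⁶ × 150 = 0.000735.
1/(A₁E₁) + 1/(A₂E₂) = 1/(1875×123×10³) + 1/(1250×201×10³) = 8.316×10⁻⁹ N⁻¹.
So P = 0.000735 / 8.316×10⁻⁹ = 88.38 kN.

P ≈ 88.4 kN (compressive in the copper)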